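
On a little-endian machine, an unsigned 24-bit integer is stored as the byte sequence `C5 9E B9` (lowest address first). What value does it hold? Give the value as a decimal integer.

12164805

In little-endian order the low byte comes first in memory.
Reassemble most-significant byte first: B9 9E C5 → 0xB99EC5.
0xB99EC5 = 12164805.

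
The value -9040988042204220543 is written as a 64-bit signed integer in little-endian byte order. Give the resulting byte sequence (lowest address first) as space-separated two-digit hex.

81 F3 DC DD 46 F5 87 82

Two's complement of -9040988042204220543 in 64 bits: 9040988042204220543 = 0x7D780AB922230C7F; invert → 0x8287F546DDDCF380; add 1 → 0x8287F546DDDCF381.
Split into bytes (most-significant first): 82 87 F5 46 DD DC F3 81.
In little-endian order the low byte comes first in memory.
So at ascending addresses the bytes are 81 F3 DC DD 46 F5 87 82.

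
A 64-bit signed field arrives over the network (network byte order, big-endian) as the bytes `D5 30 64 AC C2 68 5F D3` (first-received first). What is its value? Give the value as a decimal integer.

In big-endian order the high byte comes first in memory.
The bytes are already most-significant first: 0xD53064ACC2685FD3.
Top bit is set, so as a signed 64-bit value this is 0xD53064ACC2685FD3 − 2^64 = -3084855051590017069.

-3084855051590017069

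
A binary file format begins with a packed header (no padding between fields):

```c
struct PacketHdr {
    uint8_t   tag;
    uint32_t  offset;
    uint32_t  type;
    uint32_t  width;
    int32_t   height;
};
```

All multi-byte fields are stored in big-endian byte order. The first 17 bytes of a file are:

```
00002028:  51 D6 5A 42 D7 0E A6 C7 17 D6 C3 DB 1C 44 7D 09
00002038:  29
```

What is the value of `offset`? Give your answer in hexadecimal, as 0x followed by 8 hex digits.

0xD65A42D7

`offset` follows `tag` (1 byte), so it starts at byte offset 1 and occupies 4 bytes.
Bytes at offsets 1..4: D6 5A 42 D7.
Big-endian stores the most-significant byte at the lowest address.
The bytes are already most-significant first: 0xD65A42D7.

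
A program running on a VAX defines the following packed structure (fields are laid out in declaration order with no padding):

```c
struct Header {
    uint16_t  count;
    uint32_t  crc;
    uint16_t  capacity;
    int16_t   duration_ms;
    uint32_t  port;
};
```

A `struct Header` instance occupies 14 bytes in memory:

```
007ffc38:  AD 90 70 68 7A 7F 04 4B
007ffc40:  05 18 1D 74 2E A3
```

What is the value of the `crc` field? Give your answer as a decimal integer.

`crc` follows `count` (2 bytes), so it starts at byte offset 2 and occupies 4 bytes.
Bytes at offsets 2..5: 70 68 7A 7F.
Little-endian stores the least-significant byte at the lowest address.
Reassemble most-significant byte first: 7F 7A 68 70 → 0x7F7A6870.
0x7F7A6870 = 2138728560.

2138728560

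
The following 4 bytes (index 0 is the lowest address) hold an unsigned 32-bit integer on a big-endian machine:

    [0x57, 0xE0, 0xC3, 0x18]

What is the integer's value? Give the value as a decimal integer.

In big-endian order the high byte comes first in memory.
The bytes are already most-significant first: 0x57E0C318.
0x57E0C318 = 1474347800.

1474347800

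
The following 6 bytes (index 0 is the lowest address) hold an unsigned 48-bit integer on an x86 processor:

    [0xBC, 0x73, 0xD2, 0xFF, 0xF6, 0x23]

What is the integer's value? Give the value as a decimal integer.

39543760909244

Little-endian: lowest address holds the least-significant byte.
Reassemble most-significant byte first: 23 F6 FF D2 73 BC → 0x23F6FFD273BC.
0x23F6FFD273BC = 39543760909244.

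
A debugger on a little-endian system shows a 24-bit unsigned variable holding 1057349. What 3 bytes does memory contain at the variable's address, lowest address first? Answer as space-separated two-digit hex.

45 22 10

1057349 in hexadecimal, padded to 24 bits, is 0x102245.
Split into bytes (most-significant first): 10 22 45.
Little-endian stores the least-significant byte at the lowest address.
So at ascending addresses the bytes are 45 22 10.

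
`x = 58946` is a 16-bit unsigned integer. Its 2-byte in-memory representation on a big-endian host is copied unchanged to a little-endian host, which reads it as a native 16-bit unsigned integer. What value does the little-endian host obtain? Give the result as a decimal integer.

58946 in 16-bit hexadecimal is 0xE642.
Stored big-endian, the bytes at ascending addresses are E6 42.
Read back as little-endian, the first byte is least significant, giving 0x42E6.
0x42E6 = 17126.

17126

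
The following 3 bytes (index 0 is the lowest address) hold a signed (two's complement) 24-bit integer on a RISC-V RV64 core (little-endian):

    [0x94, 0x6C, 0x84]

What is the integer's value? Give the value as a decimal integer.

Little-endian: lowest address holds the least-significant byte.
Reassemble most-significant byte first: 84 6C 94 → 0x846C94.
Top bit is set, so as a signed 24-bit value this is 0x846C94 − 2^24 = -8098668.

-8098668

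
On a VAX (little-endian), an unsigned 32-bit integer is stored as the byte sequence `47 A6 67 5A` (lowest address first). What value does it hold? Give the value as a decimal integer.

1516742215

Little-endian stores the least-significant byte at the lowest address.
Reassemble most-significant byte first: 5A 67 A6 47 → 0x5A67A647.
0x5A67A647 = 1516742215.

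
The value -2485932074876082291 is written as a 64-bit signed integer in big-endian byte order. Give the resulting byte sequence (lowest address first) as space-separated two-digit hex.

Two's complement of -2485932074876082291 in 64 bits: 2485932074876082291 = 0x227FCE0D12BD1873; invert → 0xDD8031F2ED42E78C; add 1 → 0xDD8031F2ED42E78D.
Split into bytes (most-significant first): DD 80 31 F2 ED 42 E7 8D.
Big-endian: lowest address holds the most-significant byte.
So the memory order matches the most-significant-first order: DD 80 31 F2 ED 42 E7 8D.

DD 80 31 F2 ED 42 E7 8D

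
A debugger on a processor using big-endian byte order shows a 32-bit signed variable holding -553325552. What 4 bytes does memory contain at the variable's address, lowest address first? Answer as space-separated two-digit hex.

DF 04 EC 10

Two's complement of -553325552 in 32 bits: 553325552 = 0x20FB13F0; invert → 0xDF04EC0F; add 1 → 0xDF04EC10.
Split into bytes (most-significant first): DF 04 EC 10.
Big-endian stores the most-significant byte at the lowest address.
So the memory order matches the most-significant-first order: DF 04 EC 10.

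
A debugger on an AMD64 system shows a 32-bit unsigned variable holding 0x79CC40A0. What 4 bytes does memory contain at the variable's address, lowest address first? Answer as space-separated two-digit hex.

A0 40 CC 79

Split into bytes (most-significant first): 79 CC 40 A0.
In little-endian order the low byte comes first in memory.
So at ascending addresses the bytes are A0 40 CC 79.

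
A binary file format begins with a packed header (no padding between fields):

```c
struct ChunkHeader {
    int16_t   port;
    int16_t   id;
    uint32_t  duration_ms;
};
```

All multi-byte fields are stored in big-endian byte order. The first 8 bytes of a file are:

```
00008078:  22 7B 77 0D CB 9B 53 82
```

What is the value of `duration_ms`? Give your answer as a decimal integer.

3415954306

`duration_ms` follows `port` (2 B), `id` (2 B), so it starts at offset 2 + 2 = 4 and occupies 4 bytes.
Bytes at offsets 4..7: CB 9B 53 82.
Big-endian stores the most-significant byte at the lowest address.
The bytes are already most-significant first: 0xCB9B5382.
0xCB9B5382 = 3415954306.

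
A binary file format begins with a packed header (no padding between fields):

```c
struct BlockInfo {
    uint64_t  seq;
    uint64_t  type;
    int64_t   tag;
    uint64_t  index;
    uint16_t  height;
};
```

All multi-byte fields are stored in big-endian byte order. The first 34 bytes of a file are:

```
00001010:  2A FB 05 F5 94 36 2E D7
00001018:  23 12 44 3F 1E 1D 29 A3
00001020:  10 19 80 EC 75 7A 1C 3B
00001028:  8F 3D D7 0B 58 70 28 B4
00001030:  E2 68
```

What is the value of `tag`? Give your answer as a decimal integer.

`tag` follows `seq` (8 B), `type` (8 B), so it starts at offset 8 + 8 = 16 and occupies 8 bytes.
Bytes at offsets 16..23: 10 19 80 EC 75 7A 1C 3B.
In big-endian order the high byte comes first in memory.
The bytes are already most-significant first: 0x101980EC757A1C3B.
0x101980EC757A1C3B = 1160100132096187451.

1160100132096187451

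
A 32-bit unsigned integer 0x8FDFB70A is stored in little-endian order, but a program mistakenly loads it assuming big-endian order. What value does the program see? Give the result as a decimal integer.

Stored little-endian, the bytes at ascending addresses are 0A B7 DF 8F.
Read back as big-endian, the last byte is least significant, giving 0x0AB7DF8F.
0x0AB7DF8F = 179822479.

179822479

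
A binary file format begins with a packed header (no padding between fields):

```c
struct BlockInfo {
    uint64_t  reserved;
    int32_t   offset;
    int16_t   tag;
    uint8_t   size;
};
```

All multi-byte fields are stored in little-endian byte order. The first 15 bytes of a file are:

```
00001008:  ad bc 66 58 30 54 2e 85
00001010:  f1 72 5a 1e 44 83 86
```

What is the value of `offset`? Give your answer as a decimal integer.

509244145

`offset` follows `reserved` (8 bytes), so it starts at byte offset 8 and occupies 4 bytes.
Bytes at offsets 8..11: F1 72 5A 1E.
Little-endian: lowest address holds the least-significant byte.
Reassemble most-significant byte first: 1E 5A 72 F1 → 0x1E5A72F1.
0x1E5A72F1 = 509244145.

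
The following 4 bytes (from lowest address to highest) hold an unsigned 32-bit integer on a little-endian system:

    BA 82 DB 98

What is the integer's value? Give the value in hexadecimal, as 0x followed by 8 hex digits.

0x98DB82BA

Little-endian: lowest address holds the least-significant byte.
Reassemble most-significant byte first: 98 DB 82 BA → 0x98DB82BA.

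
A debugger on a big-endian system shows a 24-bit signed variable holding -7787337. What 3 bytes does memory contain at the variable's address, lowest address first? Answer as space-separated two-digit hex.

89 2C B7

Two's complement of -7787337 in 24 bits: 7787337 = 0x76D349; invert → 0x892CB6; add 1 → 0x892CB7.
Split into bytes (most-significant first): 89 2C B7.
Big-endian: lowest address holds the most-significant byte.
So the memory order matches the most-significant-first order: 89 2C B7.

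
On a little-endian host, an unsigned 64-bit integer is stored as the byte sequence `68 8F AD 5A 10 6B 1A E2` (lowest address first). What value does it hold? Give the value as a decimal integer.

Little-endian: lowest address holds the least-significant byte.
Reassemble most-significant byte first: E2 1A 6B 10 5A AD 8F 68 → 0xE21A6B105AAD8F68.
0xE21A6B105AAD8F68 = 16292452319951163240.

16292452319951163240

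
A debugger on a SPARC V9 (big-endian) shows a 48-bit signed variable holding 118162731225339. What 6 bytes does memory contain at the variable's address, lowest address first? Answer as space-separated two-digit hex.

118162731225339 in hexadecimal, padded to 48 bits, is 0x6B77E79ED0FB.
Split into bytes (most-significant first): 6B 77 E7 9E D0 FB.
In big-endian order the high byte comes first in memory.
So the memory order matches the most-significant-first order: 6B 77 E7 9E D0 FB.

6B 77 E7 9E D0 FB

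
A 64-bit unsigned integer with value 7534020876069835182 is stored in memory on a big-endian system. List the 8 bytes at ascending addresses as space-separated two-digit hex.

68 8E 38 11 E0 85 11 AE

7534020876069835182 in hexadecimal, padded to 64 bits, is 0x688E3811E08511AE.
Split into bytes (most-significant first): 68 8E 38 11 E0 85 11 AE.
Big-endian stores the most-significant byte at the lowest address.
So the memory order matches the most-significant-first order: 68 8E 38 11 E0 85 11 AE.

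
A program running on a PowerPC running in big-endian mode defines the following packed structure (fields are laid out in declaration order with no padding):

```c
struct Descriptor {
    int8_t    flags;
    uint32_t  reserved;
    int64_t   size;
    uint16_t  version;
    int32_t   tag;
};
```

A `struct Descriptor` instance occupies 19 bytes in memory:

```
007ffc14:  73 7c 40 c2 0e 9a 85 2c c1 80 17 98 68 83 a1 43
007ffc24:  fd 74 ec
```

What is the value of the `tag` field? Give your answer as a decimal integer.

1140684012

`tag` follows `flags` (1 B), `reserved` (4 B), `size` (8 B), `version` (2 B), so it starts at offset 1 + 4 + 8 + 2 = 15 and occupies 4 bytes.
Bytes at offsets 15..18: 43 FD 74 EC.
Big-endian stores the most-significant byte at the lowest address.
The bytes are already most-significant first: 0x43FD74EC.
0x43FD74EC = 1140684012.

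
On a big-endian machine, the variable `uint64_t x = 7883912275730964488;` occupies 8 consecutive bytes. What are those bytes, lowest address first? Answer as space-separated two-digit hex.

6D 69 48 71 AB 49 20 08

7883912275730964488 in hexadecimal, padded to 64 bits, is 0x6D694871AB492008.
Split into bytes (most-significant first): 6D 69 48 71 AB 49 20 08.
In big-endian order the high byte comes first in memory.
So the memory order matches the most-significant-first order: 6D 69 48 71 AB 49 20 08.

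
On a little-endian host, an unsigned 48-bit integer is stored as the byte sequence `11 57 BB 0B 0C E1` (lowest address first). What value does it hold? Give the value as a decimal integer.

In little-endian order the low byte comes first in memory.
Reassemble most-significant byte first: E1 0C 0B BB 57 11 → 0xE10C0BBB5711.
0xE10C0BBB5711 = 247441852684049.

247441852684049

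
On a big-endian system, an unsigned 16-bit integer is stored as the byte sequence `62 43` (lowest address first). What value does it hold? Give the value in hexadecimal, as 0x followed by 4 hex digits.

0x6243

In big-endian order the high byte comes first in memory.
The bytes are already most-significant first: 0x6243.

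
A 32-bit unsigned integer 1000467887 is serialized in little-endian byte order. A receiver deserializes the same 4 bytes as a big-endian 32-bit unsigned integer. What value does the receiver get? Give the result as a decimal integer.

1000467887 in 32-bit hexadecimal is 0x3BA1EDAF.
Stored little-endian, the bytes at ascending addresses are AF ED A1 3B.
Read back as big-endian, the last byte is least significant, giving 0xAFEDA13B.
0xAFEDA13B = 2951586107.

2951586107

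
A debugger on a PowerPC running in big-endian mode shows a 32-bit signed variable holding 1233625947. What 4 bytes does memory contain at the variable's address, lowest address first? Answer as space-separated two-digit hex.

1233625947 in hexadecimal, padded to 32 bits, is 0x4987A35B.
Split into bytes (most-significant first): 49 87 A3 5B.
Big-endian: lowest address holds the most-significant byte.
So the memory order matches the most-significant-first order: 49 87 A3 5B.

49 87 A3 5B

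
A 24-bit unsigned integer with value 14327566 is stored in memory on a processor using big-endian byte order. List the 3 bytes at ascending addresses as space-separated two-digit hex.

14327566 in hexadecimal, padded to 24 bits, is 0xDA9F0E.
Split into bytes (most-significant first): DA 9F 0E.
Big-endian: lowest address holds the most-significant byte.
So the memory order matches the most-significant-first order: DA 9F 0E.

DA 9F 0E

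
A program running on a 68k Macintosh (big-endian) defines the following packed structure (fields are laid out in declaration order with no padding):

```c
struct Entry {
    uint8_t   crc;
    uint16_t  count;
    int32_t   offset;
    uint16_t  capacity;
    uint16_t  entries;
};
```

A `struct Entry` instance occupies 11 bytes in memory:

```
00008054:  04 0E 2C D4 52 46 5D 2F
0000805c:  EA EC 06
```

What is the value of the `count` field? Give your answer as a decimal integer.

3628

`count` follows `crc` (1 byte), so it starts at byte offset 1 and occupies 2 bytes.
Bytes at offsets 1..2: 0E 2C.
Big-endian stores the most-significant byte at the lowest address.
The bytes are already most-significant first: 0x0E2C.
0x0E2C = 3628.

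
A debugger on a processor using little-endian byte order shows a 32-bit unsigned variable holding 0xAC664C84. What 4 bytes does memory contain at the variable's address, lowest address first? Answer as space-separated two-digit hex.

84 4C 66 AC

Split into bytes (most-significant first): AC 66 4C 84.
Little-endian stores the least-significant byte at the lowest address.
So at ascending addresses the bytes are 84 4C 66 AC.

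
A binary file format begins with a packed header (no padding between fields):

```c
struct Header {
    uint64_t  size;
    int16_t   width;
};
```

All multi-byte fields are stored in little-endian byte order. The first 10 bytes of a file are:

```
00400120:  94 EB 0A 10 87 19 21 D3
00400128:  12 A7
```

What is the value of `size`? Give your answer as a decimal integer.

15213469084114676628

`size` is the first field, at byte offset 0, occupying 8 bytes.
Bytes at offsets 0..7: 94 EB 0A 10 87 19 21 D3.
In little-endian order the low byte comes first in memory.
Reassemble most-significant byte first: D3 21 19 87 10 0A EB 94 → 0xD3211987100AEB94.
0xD3211987100AEB94 = 15213469084114676628.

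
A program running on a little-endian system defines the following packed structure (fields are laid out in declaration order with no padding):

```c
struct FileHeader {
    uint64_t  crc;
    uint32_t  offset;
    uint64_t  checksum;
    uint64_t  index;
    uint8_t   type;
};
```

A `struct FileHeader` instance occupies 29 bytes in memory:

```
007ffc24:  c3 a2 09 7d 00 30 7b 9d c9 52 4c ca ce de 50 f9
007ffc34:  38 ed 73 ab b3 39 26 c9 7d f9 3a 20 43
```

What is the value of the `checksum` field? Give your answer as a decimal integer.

12354479031764180686

`checksum` follows `crc` (8 B), `offset` (4 B), so it starts at offset 8 + 4 = 12 and occupies 8 bytes.
Bytes at offsets 12..19: CE DE 50 F9 38 ED 73 AB.
Little-endian stores the least-significant byte at the lowest address.
Reassemble most-significant byte first: AB 73 ED 38 F9 50 DE CE → 0xAB73ED38F950DECE.
0xAB73ED38F950DECE = 12354479031764180686.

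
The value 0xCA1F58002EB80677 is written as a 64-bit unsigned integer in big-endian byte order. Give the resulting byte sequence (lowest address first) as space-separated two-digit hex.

CA 1F 58 00 2E B8 06 77

Split into bytes (most-significant first): CA 1F 58 00 2E B8 06 77.
Big-endian: lowest address holds the most-significant byte.
So the memory order matches the most-significant-first order: CA 1F 58 00 2E B8 06 77.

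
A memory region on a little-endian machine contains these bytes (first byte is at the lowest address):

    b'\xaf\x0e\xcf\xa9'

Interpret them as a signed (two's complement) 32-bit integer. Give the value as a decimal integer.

-1446048081

Little-endian stores the least-significant byte at the lowest address.
Reassemble most-significant byte first: A9 CF 0E AF → 0xA9CF0EAF.
Top bit is set, so as a signed 32-bit value this is 0xA9CF0EAF − 2^32 = -1446048081.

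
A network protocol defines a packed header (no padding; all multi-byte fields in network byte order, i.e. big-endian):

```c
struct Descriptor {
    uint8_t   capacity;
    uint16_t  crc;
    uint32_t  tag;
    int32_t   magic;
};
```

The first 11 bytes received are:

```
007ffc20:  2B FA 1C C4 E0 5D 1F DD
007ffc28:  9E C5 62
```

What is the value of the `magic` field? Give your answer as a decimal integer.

`magic` follows `capacity` (1 B), `crc` (2 B), `tag` (4 B), so it starts at offset 1 + 2 + 4 = 7 and occupies 4 bytes.
Bytes at offsets 7..10: DD 9E C5 62.
Big-endian: lowest address holds the most-significant byte.
The bytes are already most-significant first: 0xDD9EC562.
Top bit is set, so as a signed 32-bit value this is 0xDD9EC562 − 2^32 = -576797342.

-576797342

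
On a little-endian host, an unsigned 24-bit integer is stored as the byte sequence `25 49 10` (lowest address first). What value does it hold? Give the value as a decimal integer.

1067301

Little-endian: lowest address holds the least-significant byte.
Reassemble most-significant byte first: 10 49 25 → 0x104925.
0x104925 = 1067301.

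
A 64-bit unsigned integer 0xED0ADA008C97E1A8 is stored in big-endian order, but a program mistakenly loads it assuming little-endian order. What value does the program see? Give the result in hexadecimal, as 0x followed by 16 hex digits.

Stored big-endian, the bytes at ascending addresses are ED 0A DA 00 8C 97 E1 A8.
Read back as little-endian, the first byte is least significant, giving 0xA8E1978C00DA0AED.

0xA8E1978C00DA0AED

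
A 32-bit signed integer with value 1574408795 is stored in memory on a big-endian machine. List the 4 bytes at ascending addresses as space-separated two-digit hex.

1574408795 in hexadecimal, padded to 32 bits, is 0x5DD7925B.
Split into bytes (most-significant first): 5D D7 92 5B.
In big-endian order the high byte comes first in memory.
So the memory order matches the most-significant-first order: 5D D7 92 5B.

5D D7 92 5B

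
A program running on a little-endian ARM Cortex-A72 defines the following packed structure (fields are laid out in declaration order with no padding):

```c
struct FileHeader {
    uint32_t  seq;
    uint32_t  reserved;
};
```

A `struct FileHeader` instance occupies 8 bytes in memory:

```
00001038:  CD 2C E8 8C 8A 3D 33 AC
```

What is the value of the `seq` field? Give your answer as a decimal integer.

2364026061

`seq` is the first field, at byte offset 0, occupying 4 bytes.
Bytes at offsets 0..3: CD 2C E8 8C.
Little-endian: lowest address holds the least-significant byte.
Reassemble most-significant byte first: 8C E8 2C CD → 0x8CE82CCD.
0x8CE82CCD = 2364026061.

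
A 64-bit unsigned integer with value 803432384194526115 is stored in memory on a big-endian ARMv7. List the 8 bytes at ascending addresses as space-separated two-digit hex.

0B 26 5D 7F 24 F5 BB A3

803432384194526115 in hexadecimal, padded to 64 bits, is 0x0B265D7F24F5BBA3.
Split into bytes (most-significant first): 0B 26 5D 7F 24 F5 BB A3.
In big-endian order the high byte comes first in memory.
So the memory order matches the most-significant-first order: 0B 26 5D 7F 24 F5 BB A3.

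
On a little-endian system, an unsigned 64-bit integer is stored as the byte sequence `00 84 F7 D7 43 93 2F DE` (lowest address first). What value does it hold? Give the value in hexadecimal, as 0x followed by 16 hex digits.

Little-endian: lowest address holds the least-significant byte.
Reassemble most-significant byte first: DE 2F 93 43 D7 F7 84 00 → 0xDE2F9343D7F78400.

0xDE2F9343D7F78400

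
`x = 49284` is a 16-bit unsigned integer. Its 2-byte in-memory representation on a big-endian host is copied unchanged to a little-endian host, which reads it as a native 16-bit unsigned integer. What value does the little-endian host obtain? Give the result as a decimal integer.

33984

49284 in 16-bit hexadecimal is 0xC084.
Stored big-endian, the bytes at ascending addresses are C0 84.
Read back as little-endian, the first byte is least significant, giving 0x84C0.
0x84C0 = 33984.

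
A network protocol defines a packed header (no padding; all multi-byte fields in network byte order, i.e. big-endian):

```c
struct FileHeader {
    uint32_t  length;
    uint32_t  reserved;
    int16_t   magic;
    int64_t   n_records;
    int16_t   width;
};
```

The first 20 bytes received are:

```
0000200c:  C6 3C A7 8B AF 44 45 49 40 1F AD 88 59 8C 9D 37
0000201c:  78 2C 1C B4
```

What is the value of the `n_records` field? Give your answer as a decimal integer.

-5942401247847417812

`n_records` follows `length` (4 B), `reserved` (4 B), `magic` (2 B), so it starts at offset 4 + 4 + 2 = 10 and occupies 8 bytes.
Bytes at offsets 10..17: AD 88 59 8C 9D 37 78 2C.
In big-endian order the high byte comes first in memory.
The bytes are already most-significant first: 0xAD88598C9D37782C.
Top bit is set, so as a signed 64-bit value this is 0xAD88598C9D37782C − 2^64 = -5942401247847417812.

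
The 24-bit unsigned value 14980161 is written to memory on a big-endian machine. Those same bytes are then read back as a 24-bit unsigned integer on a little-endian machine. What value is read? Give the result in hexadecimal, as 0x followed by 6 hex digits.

0x4194E4

14980161 in 24-bit hexadecimal is 0xE49441.
Stored big-endian, the bytes at ascending addresses are E4 94 41.
Read back as little-endian, the first byte is least significant, giving 0x4194E4.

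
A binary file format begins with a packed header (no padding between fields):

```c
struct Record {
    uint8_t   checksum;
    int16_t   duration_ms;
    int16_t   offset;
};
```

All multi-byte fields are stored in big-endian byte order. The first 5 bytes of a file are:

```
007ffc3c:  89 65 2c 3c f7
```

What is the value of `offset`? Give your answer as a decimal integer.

`offset` follows `checksum` (1 B), `duration_ms` (2 B), so it starts at offset 1 + 2 = 3 and occupies 2 bytes.
Bytes at offsets 3..4: 3C F7.
In big-endian order the high byte comes first in memory.
The bytes are already most-significant first: 0x3CF7.
0x3CF7 = 15607.

15607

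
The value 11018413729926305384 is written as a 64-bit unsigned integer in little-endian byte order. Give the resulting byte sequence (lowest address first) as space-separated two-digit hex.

68 56 8B C8 E8 44 E9 98

11018413729926305384 in hexadecimal, padded to 64 bits, is 0x98E944E8C88B5668.
Split into bytes (most-significant first): 98 E9 44 E8 C8 8B 56 68.
Little-endian: lowest address holds the least-significant byte.
So at ascending addresses the bytes are 68 56 8B C8 E8 44 E9 98.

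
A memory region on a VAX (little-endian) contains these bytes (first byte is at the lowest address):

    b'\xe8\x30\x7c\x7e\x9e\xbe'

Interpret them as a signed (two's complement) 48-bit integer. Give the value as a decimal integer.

In little-endian order the low byte comes first in memory.
Reassemble most-significant byte first: BE 9E 7E 7C 30 E8 → 0xBE9E7E7C30E8.
Top bit is set, so as a signed 48-bit value this is 0xBE9E7E7C30E8 − 2^48 = -71887040532248.

-71887040532248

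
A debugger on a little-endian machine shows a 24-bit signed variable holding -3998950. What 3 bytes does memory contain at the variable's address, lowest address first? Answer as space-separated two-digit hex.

1A FB C2

Two's complement of -3998950 in 24 bits: 3998950 = 0x3D04E6; invert → 0xC2FB19; add 1 → 0xC2FB1A.
Split into bytes (most-significant first): C2 FB 1A.
Little-endian: lowest address holds the least-significant byte.
So at ascending addresses the bytes are 1A FB C2.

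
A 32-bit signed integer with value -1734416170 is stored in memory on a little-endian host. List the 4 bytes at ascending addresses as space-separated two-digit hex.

Two's complement of -1734416170 in 32 bits: 1734416170 = 0x6761172A; invert → 0x989EE8D5; add 1 → 0x989EE8D6.
Split into bytes (most-significant first): 98 9E E8 D6.
Little-endian: lowest address holds the least-significant byte.
So at ascending addresses the bytes are D6 E8 9E 98.

D6 E8 9E 98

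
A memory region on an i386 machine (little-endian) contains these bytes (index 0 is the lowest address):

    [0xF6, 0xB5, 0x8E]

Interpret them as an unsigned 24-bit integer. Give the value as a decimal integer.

In little-endian order the low byte comes first in memory.
Reassemble most-significant byte first: 8E B5 F6 → 0x8EB5F6.
0x8EB5F6 = 9352694.

9352694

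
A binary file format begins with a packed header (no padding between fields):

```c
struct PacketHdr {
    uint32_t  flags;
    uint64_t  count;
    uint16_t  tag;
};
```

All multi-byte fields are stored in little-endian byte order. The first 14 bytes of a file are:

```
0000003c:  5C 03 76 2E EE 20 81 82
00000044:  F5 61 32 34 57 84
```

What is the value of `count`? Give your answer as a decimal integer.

`count` follows `flags` (4 bytes), so it starts at byte offset 4 and occupies 8 bytes.
Bytes at offsets 4..11: EE 20 81 82 F5 61 32 34.
In little-endian order the low byte comes first in memory.
Reassemble most-significant byte first: 34 32 61 F5 82 81 20 EE → 0x343261F5828120EE.
0x343261F5828120EE = 3761176345892167918.

3761176345892167918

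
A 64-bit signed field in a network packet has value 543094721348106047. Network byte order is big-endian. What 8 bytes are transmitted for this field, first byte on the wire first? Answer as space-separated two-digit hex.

07 89 75 C5 89 57 F7 3F

543094721348106047 in hexadecimal, padded to 64 bits, is 0x078975C58957F73F.
Split into bytes (most-significant first): 07 89 75 C5 89 57 F7 3F.
Big-endian stores the most-significant byte at the lowest address.
So the memory order matches the most-significant-first order: 07 89 75 C5 89 57 F7 3F.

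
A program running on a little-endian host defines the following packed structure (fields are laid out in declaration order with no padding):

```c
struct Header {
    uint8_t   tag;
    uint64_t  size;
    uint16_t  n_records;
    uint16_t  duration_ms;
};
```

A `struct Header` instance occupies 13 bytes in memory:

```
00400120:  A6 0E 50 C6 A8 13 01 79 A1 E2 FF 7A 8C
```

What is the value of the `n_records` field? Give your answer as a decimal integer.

`n_records` follows `tag` (1 B), `size` (8 B), so it starts at offset 1 + 8 = 9 and occupies 2 bytes.
Bytes at offsets 9..10: E2 FF.
Little-endian: lowest address holds the least-significant byte.
Reassemble most-significant byte first: FF E2 → 0xFFE2.
0xFFE2 = 65506.

65506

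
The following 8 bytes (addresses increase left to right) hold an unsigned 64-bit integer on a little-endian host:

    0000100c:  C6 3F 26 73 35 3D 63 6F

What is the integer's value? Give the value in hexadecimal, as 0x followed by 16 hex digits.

In little-endian order the low byte comes first in memory.
Reassemble most-significant byte first: 6F 63 3D 35 73 26 3F C6 → 0x6F633D3573263FC6.

0x6F633D3573263FC6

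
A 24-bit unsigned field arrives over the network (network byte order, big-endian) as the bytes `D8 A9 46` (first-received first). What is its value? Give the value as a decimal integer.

14199110

In big-endian order the high byte comes first in memory.
The bytes are already most-significant first: 0xD8A946.
0xD8A946 = 14199110.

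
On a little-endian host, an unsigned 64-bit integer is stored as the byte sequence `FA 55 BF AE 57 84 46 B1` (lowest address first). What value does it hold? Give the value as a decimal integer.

Little-endian stores the least-significant byte at the lowest address.
Reassemble most-significant byte first: B1 46 84 57 AE BF 55 FA → 0xB1468457AEBF55FA.
0xB1468457AEBF55FA = 12774042905211786746.

12774042905211786746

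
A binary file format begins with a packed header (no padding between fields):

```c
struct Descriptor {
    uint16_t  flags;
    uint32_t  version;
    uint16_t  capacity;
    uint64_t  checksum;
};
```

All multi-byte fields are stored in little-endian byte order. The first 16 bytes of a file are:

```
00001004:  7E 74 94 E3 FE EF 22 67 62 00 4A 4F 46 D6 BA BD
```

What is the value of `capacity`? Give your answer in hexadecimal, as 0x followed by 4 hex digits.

0x6722

`capacity` follows `flags` (2 B), `version` (4 B), so it starts at offset 2 + 4 = 6 and occupies 2 bytes.
Bytes at offsets 6..7: 22 67.
In little-endian order the low byte comes first in memory.
Reassemble most-significant byte first: 67 22 → 0x6722.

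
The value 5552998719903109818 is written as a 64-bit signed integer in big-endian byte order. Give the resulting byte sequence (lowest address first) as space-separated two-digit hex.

4D 10 36 EA 2A 06 12 BA

5552998719903109818 in hexadecimal, padded to 64 bits, is 0x4D1036EA2A0612BA.
Split into bytes (most-significant first): 4D 10 36 EA 2A 06 12 BA.
Big-endian: lowest address holds the most-significant byte.
So the memory order matches the most-significant-first order: 4D 10 36 EA 2A 06 12 BA.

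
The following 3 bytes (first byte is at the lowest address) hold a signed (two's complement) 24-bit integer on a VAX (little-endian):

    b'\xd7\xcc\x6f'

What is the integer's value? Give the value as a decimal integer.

Little-endian stores the least-significant byte at the lowest address.
Reassemble most-significant byte first: 6F CC D7 → 0x6FCCD7.
0x6FCCD7 = 7326935.

7326935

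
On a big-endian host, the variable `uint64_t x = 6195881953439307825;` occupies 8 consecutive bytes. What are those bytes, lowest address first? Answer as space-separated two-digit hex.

6195881953439307825 in hexadecimal, padded to 64 bits, is 0x55FC31CF3900D831.
Split into bytes (most-significant first): 55 FC 31 CF 39 00 D8 31.
In big-endian order the high byte comes first in memory.
So the memory order matches the most-significant-first order: 55 FC 31 CF 39 00 D8 31.

55 FC 31 CF 39 00 D8 31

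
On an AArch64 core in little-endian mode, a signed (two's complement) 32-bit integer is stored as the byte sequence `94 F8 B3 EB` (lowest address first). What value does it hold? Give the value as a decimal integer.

-340526956

Little-endian: lowest address holds the least-significant byte.
Reassemble most-significant byte first: EB B3 F8 94 → 0xEBB3F894.
Top bit is set, so as a signed 32-bit value this is 0xEBB3F894 − 2^32 = -340526956.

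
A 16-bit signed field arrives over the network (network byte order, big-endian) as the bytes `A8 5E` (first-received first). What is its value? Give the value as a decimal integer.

-22434

In big-endian order the high byte comes first in memory.
The bytes are already most-significant first: 0xA85E.
Top bit is set, so as a signed 16-bit value this is 0xA85E − 2^16 = -22434.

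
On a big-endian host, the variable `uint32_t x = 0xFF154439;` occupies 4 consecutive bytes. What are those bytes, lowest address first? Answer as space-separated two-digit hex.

Split into bytes (most-significant first): FF 15 44 39.
In big-endian order the high byte comes first in memory.
So the memory order matches the most-significant-first order: FF 15 44 39.

FF 15 44 39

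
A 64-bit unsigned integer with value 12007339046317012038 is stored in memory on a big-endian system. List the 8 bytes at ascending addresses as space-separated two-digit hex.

A6 A2 A3 3E B9 67 34 46

12007339046317012038 in hexadecimal, padded to 64 bits, is 0xA6A2A33EB9673446.
Split into bytes (most-significant first): A6 A2 A3 3E B9 67 34 46.
Big-endian: lowest address holds the most-significant byte.
So the memory order matches the most-significant-first order: A6 A2 A3 3E B9 67 34 46.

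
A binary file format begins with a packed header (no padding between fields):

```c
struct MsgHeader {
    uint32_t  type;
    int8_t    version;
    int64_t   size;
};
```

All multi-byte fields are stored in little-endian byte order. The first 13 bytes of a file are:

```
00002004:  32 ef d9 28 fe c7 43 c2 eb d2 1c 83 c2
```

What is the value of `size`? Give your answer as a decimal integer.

-4430665916178349113

`size` follows `type` (4 B), `version` (1 B), so it starts at offset 4 + 1 = 5 and occupies 8 bytes.
Bytes at offsets 5..12: C7 43 C2 EB D2 1C 83 C2.
Little-endian: lowest address holds the least-significant byte.
Reassemble most-significant byte first: C2 83 1C D2 EB C2 43 C7 → 0xC2831CD2EBC243C7.
Top bit is set, so as a signed 64-bit value this is 0xC2831CD2EBC243C7 − 2^64 = -4430665916178349113.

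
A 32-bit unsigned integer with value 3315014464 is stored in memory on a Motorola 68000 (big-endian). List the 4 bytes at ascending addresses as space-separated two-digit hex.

C5 97 1B 40

3315014464 in hexadecimal, padded to 32 bits, is 0xC5971B40.
Split into bytes (most-significant first): C5 97 1B 40.
Big-endian stores the most-significant byte at the lowest address.
So the memory order matches the most-significant-first order: C5 97 1B 40.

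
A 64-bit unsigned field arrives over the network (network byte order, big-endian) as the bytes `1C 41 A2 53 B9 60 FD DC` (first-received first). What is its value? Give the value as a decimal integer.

Big-endian: lowest address holds the most-significant byte.
The bytes are already most-significant first: 0x1C41A253B960FDDC.
0x1C41A253B960FDDC = 2036086987024301532.

2036086987024301532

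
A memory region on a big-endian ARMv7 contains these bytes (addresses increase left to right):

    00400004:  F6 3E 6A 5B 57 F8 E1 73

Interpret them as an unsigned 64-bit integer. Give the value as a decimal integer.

Big-endian stores the most-significant byte at the lowest address.
The bytes are already most-significant first: 0xF63E6A5B57F8E173.
0xF63E6A5B57F8E173 = 17743736522436829555.

17743736522436829555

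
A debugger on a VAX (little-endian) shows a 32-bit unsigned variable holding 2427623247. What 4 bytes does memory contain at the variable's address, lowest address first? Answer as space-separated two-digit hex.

2427623247 in hexadecimal, padded to 32 bits, is 0x90B2974F.
Split into bytes (most-significant first): 90 B2 97 4F.
Little-endian stores the least-significant byte at the lowest address.
So at ascending addresses the bytes are 4F 97 B2 90.

4F 97 B2 90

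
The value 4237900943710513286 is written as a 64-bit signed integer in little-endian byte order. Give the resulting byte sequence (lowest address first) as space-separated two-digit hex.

86 68 28 77 74 0C D0 3A

4237900943710513286 in hexadecimal, padded to 64 bits, is 0x3AD00C7477286886.
Split into bytes (most-significant first): 3A D0 0C 74 77 28 68 86.
Little-endian stores the least-significant byte at the lowest address.
So at ascending addresses the bytes are 86 68 28 77 74 0C D0 3A.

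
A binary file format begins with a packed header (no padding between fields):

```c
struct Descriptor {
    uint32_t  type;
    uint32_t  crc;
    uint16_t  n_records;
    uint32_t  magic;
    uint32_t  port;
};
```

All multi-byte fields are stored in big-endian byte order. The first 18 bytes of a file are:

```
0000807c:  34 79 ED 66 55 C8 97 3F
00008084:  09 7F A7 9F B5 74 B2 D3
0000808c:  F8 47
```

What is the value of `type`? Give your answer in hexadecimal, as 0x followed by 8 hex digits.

0x3479ED66

`type` is the first field, at byte offset 0, occupying 4 bytes.
Bytes at offsets 0..3: 34 79 ED 66.
In big-endian order the high byte comes first in memory.
The bytes are already most-significant first: 0x3479ED66.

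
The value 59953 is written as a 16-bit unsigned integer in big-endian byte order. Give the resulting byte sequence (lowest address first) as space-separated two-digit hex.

EA 31

59953 in hexadecimal, padded to 16 bits, is 0xEA31.
Split into bytes (most-significant first): EA 31.
Big-endian: lowest address holds the most-significant byte.
So the memory order matches the most-significant-first order: EA 31.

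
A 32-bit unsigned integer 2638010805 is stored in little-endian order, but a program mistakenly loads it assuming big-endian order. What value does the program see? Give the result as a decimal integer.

3050912925

2638010805 in 32-bit hexadecimal is 0x9D3CD9B5.
Stored little-endian, the bytes at ascending addresses are B5 D9 3C 9D.
Read back as big-endian, the last byte is least significant, giving 0xB5D93C9D.
0xB5D93C9D = 3050912925.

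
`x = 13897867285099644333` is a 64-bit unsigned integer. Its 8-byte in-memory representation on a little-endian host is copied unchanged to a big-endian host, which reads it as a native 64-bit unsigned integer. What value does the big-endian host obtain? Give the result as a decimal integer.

12467621177803988928

13897867285099644333 in 64-bit hexadecimal is 0xC0DF24A967E305AD.
Stored little-endian, the bytes at ascending addresses are AD 05 E3 67 A9 24 DF C0.
Read back as big-endian, the last byte is least significant, giving 0xAD05E367A924DFC0.
0xAD05E367A924DFC0 = 12467621177803988928.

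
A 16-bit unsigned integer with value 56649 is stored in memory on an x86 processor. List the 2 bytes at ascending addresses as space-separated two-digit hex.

56649 in hexadecimal, padded to 16 bits, is 0xDD49.
Split into bytes (most-significant first): DD 49.
In little-endian order the low byte comes first in memory.
So at ascending addresses the bytes are 49 DD.

49 DD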